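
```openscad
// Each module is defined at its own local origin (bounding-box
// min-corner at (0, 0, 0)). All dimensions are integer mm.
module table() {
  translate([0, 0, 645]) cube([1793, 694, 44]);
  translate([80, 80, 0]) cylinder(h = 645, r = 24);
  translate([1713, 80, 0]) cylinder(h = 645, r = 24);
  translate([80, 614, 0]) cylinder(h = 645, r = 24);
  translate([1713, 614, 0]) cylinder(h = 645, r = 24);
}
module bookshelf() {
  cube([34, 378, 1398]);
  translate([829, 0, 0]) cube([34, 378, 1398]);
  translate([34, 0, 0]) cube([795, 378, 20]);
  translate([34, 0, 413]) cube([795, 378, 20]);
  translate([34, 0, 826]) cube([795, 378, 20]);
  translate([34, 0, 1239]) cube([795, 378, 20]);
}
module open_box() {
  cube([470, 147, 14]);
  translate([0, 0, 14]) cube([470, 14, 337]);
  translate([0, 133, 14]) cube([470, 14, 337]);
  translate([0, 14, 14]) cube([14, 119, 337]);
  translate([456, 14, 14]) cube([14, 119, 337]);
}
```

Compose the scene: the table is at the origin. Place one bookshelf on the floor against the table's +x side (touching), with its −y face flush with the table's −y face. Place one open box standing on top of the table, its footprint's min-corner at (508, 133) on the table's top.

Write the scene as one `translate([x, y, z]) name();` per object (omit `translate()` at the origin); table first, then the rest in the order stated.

table();
translate([1793, 0, 0]) bookshelf();
translate([508, 133, 689]) open_box();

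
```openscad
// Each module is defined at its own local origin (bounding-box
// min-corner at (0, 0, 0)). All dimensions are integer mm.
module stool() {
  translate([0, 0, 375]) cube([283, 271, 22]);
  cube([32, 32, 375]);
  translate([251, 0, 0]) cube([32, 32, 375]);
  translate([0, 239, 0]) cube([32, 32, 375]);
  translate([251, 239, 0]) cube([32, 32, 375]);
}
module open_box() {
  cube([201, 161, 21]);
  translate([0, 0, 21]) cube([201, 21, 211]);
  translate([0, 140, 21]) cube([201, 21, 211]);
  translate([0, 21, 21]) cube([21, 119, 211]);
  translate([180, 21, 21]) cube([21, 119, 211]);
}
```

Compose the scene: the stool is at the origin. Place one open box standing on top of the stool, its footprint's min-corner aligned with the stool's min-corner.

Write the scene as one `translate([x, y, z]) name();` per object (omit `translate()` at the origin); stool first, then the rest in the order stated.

stool();
translate([0, 0, 397]) open_box();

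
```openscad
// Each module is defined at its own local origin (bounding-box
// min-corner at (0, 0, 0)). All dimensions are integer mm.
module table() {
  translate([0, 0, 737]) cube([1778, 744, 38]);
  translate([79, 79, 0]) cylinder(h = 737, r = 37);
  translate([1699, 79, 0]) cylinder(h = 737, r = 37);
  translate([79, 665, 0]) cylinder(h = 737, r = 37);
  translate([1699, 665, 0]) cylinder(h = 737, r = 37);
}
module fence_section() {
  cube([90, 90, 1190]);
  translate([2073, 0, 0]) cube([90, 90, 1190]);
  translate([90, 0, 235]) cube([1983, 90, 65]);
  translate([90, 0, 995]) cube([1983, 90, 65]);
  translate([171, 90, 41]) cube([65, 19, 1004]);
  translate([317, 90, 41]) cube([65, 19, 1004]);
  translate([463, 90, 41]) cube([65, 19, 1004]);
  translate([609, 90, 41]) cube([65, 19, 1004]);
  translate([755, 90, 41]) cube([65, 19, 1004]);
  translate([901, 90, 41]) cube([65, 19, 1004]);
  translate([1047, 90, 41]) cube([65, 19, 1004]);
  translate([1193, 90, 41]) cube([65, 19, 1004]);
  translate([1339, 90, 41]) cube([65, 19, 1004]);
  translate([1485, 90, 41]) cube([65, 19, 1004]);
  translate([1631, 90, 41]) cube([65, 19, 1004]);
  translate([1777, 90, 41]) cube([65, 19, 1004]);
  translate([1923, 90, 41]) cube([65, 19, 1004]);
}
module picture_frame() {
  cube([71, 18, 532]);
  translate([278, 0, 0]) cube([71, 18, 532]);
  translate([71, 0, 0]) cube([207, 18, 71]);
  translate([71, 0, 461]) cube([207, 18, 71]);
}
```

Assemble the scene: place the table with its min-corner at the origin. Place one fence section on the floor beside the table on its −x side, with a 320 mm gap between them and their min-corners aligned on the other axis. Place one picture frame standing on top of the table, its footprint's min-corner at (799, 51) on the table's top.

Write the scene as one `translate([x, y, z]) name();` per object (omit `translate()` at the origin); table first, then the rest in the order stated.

table();
translate([-2483, 0, 0]) fence_section();
translate([799, 51, 775]) picture_frame();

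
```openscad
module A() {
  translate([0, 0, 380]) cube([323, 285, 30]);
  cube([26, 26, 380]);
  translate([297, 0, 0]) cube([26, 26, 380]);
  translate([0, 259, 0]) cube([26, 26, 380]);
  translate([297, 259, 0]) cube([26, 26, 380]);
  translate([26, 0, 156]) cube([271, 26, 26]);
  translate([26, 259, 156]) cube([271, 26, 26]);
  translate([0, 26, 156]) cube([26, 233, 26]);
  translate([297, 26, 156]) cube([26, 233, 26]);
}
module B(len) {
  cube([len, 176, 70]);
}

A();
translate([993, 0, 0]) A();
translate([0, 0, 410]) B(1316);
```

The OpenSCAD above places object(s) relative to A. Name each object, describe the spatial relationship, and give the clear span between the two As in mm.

A is a stool. B is a beam. A beam spans the tops of two stools. The clear span between the two stools is 670 mm.

Second stool starts at x = 993; first ends at x = 323; clear span = 993 − 323 = 670 mm.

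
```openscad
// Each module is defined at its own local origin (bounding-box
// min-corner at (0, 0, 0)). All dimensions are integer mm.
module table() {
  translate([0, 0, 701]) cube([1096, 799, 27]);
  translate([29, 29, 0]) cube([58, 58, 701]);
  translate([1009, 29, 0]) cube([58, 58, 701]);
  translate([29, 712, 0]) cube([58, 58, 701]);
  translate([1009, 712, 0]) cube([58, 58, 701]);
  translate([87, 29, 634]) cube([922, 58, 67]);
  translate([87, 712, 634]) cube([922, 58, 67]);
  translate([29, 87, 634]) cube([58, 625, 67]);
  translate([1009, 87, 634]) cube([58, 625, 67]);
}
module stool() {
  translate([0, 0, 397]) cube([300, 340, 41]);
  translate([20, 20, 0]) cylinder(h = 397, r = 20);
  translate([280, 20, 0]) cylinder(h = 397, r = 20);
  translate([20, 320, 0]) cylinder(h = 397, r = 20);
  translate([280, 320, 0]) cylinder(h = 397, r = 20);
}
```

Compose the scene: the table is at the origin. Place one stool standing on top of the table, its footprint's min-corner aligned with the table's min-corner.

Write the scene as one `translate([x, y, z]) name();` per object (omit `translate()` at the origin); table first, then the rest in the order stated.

table();
translate([0, 0, 728]) stool();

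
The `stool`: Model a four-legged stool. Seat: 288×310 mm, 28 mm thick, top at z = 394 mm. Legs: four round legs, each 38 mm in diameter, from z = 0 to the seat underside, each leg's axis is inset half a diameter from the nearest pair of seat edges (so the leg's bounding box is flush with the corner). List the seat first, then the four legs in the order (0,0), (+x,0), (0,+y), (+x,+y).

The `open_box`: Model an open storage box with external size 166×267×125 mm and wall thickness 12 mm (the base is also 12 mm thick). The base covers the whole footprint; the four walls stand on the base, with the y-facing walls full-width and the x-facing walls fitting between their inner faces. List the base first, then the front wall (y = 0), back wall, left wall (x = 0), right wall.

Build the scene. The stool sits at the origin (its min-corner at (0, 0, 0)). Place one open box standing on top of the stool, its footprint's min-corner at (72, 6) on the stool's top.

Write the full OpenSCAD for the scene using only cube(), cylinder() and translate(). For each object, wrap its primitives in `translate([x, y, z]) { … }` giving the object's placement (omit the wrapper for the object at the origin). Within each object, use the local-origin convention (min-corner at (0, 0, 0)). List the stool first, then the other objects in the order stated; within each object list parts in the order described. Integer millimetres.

translate([0, 0, 366]) cube([288, 310, 28]);
translate([19, 19, 0]) cylinder(h = 366, r = 19);
translate([269, 19, 0]) cylinder(h = 366, r = 19);
translate([19, 291, 0]) cylinder(h = 366, r = 19);
translate([269, 291, 0]) cylinder(h = 366, r = 19);
translate([72, 6, 394]) {
  cube([166, 267, 12]);
  translate([0, 0, 12]) cube([166, 12, 113]);
  translate([0, 255, 12]) cube([166, 12, 113]);
  translate([0, 12, 12]) cube([12, 243, 113]);
  translate([154, 12, 12]) cube([12, 243, 113]);
}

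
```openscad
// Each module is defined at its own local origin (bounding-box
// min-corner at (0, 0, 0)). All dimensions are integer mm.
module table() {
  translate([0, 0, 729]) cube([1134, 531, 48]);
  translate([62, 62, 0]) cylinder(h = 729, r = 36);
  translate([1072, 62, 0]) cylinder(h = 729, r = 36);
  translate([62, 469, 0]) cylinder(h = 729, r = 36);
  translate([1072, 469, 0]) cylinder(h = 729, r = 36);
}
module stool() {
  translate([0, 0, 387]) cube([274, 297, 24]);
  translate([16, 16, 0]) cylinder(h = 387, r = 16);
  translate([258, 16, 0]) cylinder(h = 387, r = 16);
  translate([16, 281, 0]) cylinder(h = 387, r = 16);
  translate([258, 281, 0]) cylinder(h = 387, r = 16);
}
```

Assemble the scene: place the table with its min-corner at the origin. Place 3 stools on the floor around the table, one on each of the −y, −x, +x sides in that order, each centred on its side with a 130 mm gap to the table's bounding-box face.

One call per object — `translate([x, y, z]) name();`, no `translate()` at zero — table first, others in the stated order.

table();
translate([430, -427, 0]) stool();
translate([-404, 117, 0]) stool();
translate([1264, 117, 0]) stool();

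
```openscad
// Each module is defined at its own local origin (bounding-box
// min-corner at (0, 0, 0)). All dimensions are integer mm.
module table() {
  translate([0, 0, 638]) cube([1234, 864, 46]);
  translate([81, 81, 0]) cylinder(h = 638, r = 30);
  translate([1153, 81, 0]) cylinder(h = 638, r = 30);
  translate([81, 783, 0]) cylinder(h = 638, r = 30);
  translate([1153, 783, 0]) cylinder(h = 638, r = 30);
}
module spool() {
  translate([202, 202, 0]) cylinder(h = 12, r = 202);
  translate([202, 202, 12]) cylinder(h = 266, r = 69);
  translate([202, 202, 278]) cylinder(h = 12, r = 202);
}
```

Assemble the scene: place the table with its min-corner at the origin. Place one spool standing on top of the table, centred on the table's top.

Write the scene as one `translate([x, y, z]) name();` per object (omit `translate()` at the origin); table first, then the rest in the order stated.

table();
translate([415, 230, 684]) spool();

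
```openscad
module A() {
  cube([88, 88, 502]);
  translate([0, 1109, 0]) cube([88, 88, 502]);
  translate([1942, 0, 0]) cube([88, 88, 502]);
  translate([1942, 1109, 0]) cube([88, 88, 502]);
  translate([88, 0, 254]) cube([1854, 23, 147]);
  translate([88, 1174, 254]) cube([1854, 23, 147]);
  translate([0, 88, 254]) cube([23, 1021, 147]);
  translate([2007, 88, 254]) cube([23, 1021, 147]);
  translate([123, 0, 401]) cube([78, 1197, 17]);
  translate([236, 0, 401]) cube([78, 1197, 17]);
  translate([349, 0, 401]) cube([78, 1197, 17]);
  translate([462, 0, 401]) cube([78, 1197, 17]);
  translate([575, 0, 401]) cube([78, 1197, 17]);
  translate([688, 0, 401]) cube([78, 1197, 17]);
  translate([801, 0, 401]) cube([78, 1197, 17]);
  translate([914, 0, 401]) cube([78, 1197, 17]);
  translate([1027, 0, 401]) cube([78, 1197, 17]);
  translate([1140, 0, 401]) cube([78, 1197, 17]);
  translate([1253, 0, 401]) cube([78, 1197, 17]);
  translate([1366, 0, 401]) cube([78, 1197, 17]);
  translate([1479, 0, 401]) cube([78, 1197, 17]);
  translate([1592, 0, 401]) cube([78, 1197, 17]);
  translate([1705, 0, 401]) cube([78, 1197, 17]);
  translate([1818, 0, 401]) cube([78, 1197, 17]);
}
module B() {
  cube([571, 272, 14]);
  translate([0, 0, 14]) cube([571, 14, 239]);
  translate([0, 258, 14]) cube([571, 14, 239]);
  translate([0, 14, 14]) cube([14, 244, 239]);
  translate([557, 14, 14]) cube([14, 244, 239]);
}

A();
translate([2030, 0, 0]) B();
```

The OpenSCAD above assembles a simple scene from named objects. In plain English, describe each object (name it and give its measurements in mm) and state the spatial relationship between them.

A is a bed frame 2030 mm long (x) by 1197 mm wide (y). Four 88×88 mm corner posts, 502 mm tall, at the corners of the footprint. Four rails of 23 mm thickness and 147 mm height run between adjacent posts with their undersides at z = 254 mm, their outer faces flush with the outside of the frame (the two x-running rails run between the posts' inner faces; the two y-running rails run between the posts' inner faces). 16 slats, each 78 mm wide (x) and 17 mm thick, lie across the top of the two x-running rails, running the full 1197 mm width of the frame in y; the slats are evenly spaced along x between the inner faces of the end posts with equal gaps (rounded down to the nearest mm) at the −x end and between each pair — any rounding remainder accumulates at the +x end.

B is an open-topped rectangular box: outside dimensions 571×272×253 mm, with a uniform wall and base thickness of 14 mm. The base is a full 571×272 slab on the floor; four walls sit on top of the base. The front and back walls (the −y and +y sides) span the full width; the two side walls fit between them.

The open box is against the bed frame's +x side, with their −y faces flush.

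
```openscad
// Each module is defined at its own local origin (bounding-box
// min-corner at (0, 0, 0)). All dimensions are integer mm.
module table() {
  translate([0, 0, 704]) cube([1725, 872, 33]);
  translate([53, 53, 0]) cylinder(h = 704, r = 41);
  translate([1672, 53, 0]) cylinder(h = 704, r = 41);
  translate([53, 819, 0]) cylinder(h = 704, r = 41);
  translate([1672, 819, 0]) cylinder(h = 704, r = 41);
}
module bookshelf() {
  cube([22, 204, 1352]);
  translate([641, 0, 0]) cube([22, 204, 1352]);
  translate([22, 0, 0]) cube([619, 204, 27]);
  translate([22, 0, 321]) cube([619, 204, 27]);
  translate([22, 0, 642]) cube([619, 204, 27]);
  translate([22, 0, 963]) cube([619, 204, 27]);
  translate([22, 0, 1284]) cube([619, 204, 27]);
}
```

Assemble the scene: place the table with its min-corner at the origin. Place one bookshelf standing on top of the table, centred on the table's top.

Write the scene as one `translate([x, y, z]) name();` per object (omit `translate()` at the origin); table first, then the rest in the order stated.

table();
translate([531, 334, 737]) bookshelf();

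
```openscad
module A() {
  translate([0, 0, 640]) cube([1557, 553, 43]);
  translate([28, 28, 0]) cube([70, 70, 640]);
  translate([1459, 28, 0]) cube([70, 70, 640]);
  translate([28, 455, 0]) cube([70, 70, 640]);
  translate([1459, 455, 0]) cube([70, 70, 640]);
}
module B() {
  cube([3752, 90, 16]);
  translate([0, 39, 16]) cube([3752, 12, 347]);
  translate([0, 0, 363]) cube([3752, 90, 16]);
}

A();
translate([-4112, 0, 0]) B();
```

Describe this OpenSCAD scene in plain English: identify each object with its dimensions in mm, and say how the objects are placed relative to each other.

A is a rectangular dining table. The top is 1557×553×43 mm with its upper surface at z = 683 mm. It stands on four 70×70 mm square legs, each inset 28 mm from the nearest pair of top edges, running from the floor to the underside of the top.

B is an I-beam lying along x, 3752 mm long. Overall section height 379 mm. Two flanges 90 mm wide (y) and 16 mm thick, one on the floor and one at the top; a web 12 mm thick runs between them, centred on the flange width.

The I-beam is on the floor beside the table on its −x side.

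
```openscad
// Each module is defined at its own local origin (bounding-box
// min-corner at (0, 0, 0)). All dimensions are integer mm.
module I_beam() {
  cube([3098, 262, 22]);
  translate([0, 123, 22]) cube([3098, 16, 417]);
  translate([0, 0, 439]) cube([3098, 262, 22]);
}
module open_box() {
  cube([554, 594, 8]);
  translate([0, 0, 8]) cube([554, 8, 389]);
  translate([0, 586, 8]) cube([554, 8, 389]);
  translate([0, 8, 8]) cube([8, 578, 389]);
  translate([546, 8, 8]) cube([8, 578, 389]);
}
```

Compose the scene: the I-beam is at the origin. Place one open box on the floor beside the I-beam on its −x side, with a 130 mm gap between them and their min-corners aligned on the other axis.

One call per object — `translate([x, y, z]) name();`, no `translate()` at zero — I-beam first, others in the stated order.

I_beam();
translate([-684, 0, 0]) open_box();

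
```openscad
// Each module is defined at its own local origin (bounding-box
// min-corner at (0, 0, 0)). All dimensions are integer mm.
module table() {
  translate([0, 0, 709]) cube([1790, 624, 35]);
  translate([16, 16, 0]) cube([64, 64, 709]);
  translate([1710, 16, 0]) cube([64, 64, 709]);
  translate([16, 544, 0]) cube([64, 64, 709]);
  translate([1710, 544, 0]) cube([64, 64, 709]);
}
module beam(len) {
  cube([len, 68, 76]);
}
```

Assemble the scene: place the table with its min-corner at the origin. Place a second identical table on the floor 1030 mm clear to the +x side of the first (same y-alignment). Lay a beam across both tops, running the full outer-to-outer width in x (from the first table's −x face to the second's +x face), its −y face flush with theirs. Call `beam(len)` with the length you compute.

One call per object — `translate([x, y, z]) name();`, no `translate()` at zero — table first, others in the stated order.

table();
translate([2820, 0, 0]) table();
translate([0, 0, 744]) beam(4610);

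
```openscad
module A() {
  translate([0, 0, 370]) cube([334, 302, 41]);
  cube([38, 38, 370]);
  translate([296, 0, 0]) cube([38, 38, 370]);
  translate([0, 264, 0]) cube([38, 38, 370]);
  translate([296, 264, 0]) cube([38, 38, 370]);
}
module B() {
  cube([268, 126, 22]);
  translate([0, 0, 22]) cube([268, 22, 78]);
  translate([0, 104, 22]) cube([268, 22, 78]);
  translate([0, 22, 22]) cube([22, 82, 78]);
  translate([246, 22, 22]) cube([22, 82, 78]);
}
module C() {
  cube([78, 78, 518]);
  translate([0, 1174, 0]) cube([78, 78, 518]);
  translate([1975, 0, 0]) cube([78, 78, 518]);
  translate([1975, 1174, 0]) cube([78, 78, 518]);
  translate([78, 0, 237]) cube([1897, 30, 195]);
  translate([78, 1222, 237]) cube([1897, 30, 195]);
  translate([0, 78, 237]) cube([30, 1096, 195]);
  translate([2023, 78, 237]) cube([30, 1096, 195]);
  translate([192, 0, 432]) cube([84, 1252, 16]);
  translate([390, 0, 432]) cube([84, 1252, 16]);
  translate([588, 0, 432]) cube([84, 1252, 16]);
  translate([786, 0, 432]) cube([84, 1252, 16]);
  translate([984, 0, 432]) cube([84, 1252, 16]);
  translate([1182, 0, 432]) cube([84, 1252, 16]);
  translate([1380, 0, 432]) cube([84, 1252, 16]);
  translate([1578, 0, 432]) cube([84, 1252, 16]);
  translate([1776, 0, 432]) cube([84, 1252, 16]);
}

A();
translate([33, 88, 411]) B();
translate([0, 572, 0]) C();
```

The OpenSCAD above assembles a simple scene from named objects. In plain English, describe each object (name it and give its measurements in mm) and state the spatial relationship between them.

A is a simple wooden stool: a rectangular seat 334 mm (x) by 302 mm (y), 41 mm thick, top face at z = 411 mm, on four square legs, each 38×38 mm in cross-section. The legs rest on z = 0, each flush with a corner of the seat.

B is an open-topped rectangular box: outside dimensions 268×126×100 mm, with a uniform wall and base thickness of 22 mm. The base is a full 268×126 slab on the floor; four walls sit on top of the base. The front and back walls (the −y and +y sides) span the full width; the two side walls fit between them.

C is a bed frame 2053 mm long (x) by 1252 mm wide (y). Four 78×78 mm corner posts, 518 mm tall, at the corners of the footprint. Four rails of 30 mm thickness and 195 mm height run between adjacent posts with their undersides at z = 237 mm, their outer faces flush with the outside of the frame (the two x-running rails run between the posts' inner faces; the two y-running rails run between the posts' inner faces). 9 slats, each 84 mm wide (x) and 16 mm thick, lie across the top of the two x-running rails, running the full 1252 mm width of the frame in y; the slats are evenly spaced along x between the inner faces of the end posts with equal gaps (rounded down to the nearest mm) at the −x end and between each pair — any rounding remainder accumulates at the +x end.

The open box is on top of the stool, centred. The bed frame is on the floor beside the stool on its +y side.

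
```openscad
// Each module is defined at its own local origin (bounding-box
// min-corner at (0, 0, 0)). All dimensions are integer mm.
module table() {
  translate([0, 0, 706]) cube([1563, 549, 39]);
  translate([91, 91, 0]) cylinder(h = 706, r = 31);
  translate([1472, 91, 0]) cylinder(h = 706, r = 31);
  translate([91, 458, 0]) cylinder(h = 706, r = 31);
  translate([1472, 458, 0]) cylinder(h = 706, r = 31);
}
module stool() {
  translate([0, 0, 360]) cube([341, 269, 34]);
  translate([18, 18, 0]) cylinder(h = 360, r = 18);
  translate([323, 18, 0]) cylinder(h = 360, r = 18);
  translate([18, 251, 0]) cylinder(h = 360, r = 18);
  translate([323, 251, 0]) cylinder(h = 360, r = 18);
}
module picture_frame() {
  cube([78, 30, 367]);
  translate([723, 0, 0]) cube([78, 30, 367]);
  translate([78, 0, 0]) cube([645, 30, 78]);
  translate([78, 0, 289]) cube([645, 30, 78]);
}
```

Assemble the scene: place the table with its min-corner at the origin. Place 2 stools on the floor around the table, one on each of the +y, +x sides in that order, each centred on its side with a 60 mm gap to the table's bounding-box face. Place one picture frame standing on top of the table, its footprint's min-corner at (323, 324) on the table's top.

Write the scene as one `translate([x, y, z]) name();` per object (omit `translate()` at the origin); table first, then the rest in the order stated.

table();
translate([611, 609, 0]) stool();
translate([1623, 140, 0]) stool();
translate([323, 324, 745]) picture_frame();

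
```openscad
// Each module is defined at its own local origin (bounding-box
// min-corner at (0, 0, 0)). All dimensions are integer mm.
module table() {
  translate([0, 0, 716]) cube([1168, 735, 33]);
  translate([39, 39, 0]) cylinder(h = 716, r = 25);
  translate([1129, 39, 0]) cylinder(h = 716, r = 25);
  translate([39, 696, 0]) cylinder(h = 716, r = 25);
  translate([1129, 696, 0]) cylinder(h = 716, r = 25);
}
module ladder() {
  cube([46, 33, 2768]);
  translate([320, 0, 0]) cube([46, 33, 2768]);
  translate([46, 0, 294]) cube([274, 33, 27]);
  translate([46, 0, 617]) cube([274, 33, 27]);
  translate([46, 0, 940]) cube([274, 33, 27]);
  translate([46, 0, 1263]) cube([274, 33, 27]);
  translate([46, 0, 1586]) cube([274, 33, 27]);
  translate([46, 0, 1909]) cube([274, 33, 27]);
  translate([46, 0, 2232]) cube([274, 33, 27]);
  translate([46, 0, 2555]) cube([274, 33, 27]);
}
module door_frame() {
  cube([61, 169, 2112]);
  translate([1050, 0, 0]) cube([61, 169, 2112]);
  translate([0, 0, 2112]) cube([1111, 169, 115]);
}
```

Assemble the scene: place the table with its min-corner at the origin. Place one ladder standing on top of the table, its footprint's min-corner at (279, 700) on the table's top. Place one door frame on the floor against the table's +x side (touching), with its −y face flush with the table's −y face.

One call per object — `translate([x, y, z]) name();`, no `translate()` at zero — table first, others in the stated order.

table();
translate([279, 700, 749]) ladder();
translate([1168, 0, 0]) door_frame();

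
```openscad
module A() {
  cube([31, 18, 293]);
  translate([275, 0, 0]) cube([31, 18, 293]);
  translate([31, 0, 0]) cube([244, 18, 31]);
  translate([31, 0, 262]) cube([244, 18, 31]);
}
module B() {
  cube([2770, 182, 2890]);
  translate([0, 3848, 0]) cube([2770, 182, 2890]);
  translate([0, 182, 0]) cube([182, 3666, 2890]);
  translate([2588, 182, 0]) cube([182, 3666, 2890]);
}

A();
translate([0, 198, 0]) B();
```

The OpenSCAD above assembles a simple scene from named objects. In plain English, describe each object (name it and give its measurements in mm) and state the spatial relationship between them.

A is a picture frame with a 244×231 mm rectangular opening (x by z) and a uniform 31 mm border on every side. Frame depth is 18 mm along y. It is built from two vertical stiles running the full outside height and two horizontal rails spanning the gap between the stiles.

B is the wall frame of a small rectangular building: four walls, each 2890 mm tall and 182 mm thick, enclosing a footprint 2770 mm (x) by 4030 mm (y) outside-to-outside, with no floor or roof. The front and back walls (the −y and +y sides) span the full width; the two side walls fit between them.

The house frame is on the floor beside the picture frame on its +y side.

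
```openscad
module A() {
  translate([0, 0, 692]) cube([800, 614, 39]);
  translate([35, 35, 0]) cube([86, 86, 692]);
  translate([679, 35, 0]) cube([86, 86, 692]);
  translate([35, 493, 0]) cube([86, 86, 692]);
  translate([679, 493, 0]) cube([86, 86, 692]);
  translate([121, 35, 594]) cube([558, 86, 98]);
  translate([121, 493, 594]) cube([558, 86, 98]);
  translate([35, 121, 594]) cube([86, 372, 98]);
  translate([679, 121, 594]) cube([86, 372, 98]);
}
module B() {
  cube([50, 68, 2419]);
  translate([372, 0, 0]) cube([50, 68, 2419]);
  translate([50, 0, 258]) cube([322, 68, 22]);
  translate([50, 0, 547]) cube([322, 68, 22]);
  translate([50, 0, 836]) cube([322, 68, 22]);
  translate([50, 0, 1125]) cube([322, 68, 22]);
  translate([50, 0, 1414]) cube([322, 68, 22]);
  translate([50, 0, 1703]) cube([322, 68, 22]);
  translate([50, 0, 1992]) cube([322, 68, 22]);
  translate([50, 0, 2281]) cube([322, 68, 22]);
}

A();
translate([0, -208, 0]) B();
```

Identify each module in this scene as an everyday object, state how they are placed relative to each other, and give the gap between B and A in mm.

The ladder's nearest face is 140 mm from the table's −y face.

A is a table. B is a ladder. The ladder is on the floor beside the table on its −y side. The gap between the ladder and the table is 140 mm.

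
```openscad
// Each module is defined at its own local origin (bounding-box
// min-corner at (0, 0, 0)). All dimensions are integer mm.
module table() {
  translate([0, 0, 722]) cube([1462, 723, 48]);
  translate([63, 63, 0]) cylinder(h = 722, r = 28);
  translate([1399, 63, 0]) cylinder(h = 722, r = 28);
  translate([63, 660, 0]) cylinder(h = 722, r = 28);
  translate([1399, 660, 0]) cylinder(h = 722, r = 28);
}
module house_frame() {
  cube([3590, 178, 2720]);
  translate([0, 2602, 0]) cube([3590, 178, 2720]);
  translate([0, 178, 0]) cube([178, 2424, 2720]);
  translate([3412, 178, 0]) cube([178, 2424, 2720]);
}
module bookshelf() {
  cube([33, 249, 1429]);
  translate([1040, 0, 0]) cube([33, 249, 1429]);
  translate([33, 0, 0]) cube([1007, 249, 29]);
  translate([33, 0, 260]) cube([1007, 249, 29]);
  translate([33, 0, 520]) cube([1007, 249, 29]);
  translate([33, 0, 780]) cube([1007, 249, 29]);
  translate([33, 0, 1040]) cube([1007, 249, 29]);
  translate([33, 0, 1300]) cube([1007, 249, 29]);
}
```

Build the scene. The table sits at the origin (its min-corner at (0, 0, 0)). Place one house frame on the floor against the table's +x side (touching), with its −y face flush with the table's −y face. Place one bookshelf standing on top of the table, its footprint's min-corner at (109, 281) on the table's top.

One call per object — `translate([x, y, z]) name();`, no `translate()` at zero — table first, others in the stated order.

table();
translate([1462, 0, 0]) house_frame();
translate([109, 281, 770]) bookshelf();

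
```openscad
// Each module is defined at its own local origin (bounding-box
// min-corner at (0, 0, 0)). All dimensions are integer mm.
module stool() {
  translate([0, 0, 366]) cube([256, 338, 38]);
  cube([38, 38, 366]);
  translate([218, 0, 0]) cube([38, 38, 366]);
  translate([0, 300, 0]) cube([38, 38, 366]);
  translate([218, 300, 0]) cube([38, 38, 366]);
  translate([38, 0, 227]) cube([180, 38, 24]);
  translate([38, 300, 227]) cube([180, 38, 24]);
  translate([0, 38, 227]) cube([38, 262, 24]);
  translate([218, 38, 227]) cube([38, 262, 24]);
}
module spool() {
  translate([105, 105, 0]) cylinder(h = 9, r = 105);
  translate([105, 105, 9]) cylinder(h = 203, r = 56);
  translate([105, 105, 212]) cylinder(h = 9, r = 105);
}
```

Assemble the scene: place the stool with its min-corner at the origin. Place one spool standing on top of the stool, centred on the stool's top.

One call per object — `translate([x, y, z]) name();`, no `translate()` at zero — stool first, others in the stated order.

stool();
translate([23, 64, 404]) spool();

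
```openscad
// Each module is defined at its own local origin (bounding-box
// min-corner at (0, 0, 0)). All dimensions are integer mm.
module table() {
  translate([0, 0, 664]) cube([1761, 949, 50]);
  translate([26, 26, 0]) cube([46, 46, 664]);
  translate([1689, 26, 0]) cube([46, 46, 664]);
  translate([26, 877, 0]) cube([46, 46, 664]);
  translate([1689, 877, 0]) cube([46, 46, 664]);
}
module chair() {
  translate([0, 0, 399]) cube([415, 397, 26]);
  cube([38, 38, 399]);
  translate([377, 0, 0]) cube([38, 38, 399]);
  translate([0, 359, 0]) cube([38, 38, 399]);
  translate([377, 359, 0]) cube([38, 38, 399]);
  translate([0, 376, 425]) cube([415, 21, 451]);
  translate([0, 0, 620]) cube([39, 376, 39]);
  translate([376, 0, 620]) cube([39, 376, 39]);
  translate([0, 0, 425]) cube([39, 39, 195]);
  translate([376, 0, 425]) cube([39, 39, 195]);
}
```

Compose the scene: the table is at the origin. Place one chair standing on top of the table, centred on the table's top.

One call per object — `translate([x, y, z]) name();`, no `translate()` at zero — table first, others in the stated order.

table();
translate([673, 276, 714]) chair();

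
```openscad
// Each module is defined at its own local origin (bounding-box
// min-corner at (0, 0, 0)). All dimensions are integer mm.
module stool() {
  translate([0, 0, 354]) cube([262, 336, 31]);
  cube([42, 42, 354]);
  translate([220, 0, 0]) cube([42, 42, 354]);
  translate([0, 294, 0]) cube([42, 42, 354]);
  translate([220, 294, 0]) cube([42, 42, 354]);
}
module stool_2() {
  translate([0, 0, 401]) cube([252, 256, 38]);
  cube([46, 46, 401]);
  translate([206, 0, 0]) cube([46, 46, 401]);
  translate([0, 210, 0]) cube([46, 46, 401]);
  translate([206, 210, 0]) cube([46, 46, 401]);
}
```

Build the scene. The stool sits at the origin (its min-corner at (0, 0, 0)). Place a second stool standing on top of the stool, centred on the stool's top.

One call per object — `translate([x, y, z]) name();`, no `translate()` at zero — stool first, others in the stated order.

stool();
translate([5, 40, 385]) stool_2();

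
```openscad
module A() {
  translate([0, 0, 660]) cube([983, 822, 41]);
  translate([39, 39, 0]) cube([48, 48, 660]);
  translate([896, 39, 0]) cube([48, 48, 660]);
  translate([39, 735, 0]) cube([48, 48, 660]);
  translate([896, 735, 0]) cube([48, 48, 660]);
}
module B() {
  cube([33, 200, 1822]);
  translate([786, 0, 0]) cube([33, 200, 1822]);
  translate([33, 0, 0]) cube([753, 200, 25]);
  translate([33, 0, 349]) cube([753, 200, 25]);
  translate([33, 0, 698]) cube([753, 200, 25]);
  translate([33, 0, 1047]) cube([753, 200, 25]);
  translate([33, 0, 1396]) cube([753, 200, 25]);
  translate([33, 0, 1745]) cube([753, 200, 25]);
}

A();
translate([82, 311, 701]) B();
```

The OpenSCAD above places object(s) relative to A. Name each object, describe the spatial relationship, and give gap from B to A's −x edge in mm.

A is a table. B is a bookshelf. The bookshelf is on top of the table, centred. The gap from the bookshelf to the table's −x edge is 82 mm.

The bookshelf's min-x is at 82; the table's min-x is 0; gap = 82 mm.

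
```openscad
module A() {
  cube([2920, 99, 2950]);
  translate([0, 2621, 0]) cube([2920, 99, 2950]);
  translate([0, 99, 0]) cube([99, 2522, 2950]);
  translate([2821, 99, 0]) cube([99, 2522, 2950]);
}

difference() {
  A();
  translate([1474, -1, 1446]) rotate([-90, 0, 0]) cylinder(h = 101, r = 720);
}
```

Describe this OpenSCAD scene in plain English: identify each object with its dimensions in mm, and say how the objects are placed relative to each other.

A is the wall frame of a small rectangular building: four walls, each 2950 mm tall and 99 mm thick, enclosing a footprint 2920 mm (x) by 2720 mm (y) outside-to-outside, with no floor or roof. The front and back walls (the −y and +y sides) span the full width; the two side walls fit between them.

The house frame has a circular hole of radius 720 mm through its front wall, centred at (x = 1474, z = 1446).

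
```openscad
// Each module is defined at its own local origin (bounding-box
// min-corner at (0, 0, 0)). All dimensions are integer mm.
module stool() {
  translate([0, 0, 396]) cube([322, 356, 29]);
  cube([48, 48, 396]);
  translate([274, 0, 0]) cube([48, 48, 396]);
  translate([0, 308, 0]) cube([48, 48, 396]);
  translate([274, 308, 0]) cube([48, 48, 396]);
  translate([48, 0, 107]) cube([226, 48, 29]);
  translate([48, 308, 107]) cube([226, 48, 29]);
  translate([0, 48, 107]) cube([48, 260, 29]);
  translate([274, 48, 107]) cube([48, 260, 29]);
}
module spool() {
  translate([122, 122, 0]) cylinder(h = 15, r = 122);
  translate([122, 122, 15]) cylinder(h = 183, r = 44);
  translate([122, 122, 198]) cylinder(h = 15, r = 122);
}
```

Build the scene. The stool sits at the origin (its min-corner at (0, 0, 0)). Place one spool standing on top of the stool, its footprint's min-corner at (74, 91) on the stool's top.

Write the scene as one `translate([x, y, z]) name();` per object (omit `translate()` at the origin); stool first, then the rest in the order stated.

stool();
translate([74, 91, 425]) spool();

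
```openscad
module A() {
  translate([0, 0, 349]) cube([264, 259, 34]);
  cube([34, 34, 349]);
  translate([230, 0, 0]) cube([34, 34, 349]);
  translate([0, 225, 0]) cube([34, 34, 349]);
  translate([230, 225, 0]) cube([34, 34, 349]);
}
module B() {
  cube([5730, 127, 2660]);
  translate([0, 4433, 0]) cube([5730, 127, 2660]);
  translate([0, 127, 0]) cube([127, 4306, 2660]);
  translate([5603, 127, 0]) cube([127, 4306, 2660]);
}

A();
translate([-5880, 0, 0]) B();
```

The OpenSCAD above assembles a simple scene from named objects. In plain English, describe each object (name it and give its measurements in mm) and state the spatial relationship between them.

A is a simple wooden stool: a rectangular seat 264 mm (x) by 259 mm (y), 34 mm thick, top face at z = 383 mm, on four square legs, each 34×34 mm in cross-section. The legs rest on z = 0, each flush with a corner of the seat.

B is the wall frame of a small rectangular building: four walls, each 2660 mm tall and 127 mm thick, enclosing a footprint 5730 mm (x) by 4560 mm (y) outside-to-outside, with no floor or roof. The front and back walls (the −y and +y sides) span the full width; the two side walls fit between them.

The house frame is on the floor beside the stool on its −x side.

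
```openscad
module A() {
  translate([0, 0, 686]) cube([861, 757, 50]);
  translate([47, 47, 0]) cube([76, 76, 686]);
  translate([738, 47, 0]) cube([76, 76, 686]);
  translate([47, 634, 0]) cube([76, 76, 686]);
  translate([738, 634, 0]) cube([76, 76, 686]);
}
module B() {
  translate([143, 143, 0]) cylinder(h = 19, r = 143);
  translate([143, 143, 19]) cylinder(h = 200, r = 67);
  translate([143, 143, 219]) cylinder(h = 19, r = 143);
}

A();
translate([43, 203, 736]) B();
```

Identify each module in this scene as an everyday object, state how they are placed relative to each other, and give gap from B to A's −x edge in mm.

The spool's min-x is at 43; the table's min-x is 0; gap = 43 mm.

A is a table. B is a spool. The spool is on top of the table. The gap from the spool to the table's −x edge is 43 mm.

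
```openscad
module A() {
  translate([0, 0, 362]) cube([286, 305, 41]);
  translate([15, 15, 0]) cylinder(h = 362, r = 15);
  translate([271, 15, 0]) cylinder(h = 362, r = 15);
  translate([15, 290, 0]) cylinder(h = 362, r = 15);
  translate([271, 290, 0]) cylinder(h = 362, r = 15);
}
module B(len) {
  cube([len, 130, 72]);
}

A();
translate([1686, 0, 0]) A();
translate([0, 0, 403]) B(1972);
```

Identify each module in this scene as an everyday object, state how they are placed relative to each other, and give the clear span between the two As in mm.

Second stool starts at x = 1686; first ends at x = 286; clear span = 1686 − 286 = 1400 mm.

A is a stool. B is a beam. A beam spans the tops of two stools. The clear span between the two stools is 1400 mm.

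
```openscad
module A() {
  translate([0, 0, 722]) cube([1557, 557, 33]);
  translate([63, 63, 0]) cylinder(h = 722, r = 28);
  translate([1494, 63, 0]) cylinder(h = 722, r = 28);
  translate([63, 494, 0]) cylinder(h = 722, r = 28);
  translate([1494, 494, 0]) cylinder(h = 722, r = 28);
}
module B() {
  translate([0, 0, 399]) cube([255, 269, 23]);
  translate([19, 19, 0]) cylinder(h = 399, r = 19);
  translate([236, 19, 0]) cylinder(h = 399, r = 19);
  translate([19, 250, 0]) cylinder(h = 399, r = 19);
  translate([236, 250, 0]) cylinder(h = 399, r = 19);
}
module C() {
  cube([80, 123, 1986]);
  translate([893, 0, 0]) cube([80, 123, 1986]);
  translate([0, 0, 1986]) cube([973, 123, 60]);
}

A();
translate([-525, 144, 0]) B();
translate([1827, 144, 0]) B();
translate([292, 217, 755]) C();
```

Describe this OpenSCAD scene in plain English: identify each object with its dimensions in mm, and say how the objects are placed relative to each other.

A is a table: top 1557 mm (x) × 557 mm (y), 33 mm thick, upper face at z = 755 mm, on four round legs of 56 mm diameter, each leg's bounding box inset 35 mm from the nearest pair of top edges, running from z = 0 to the bottom of the top.

B is a simple wooden stool: a rectangular seat 255 mm (x) by 269 mm (y), 23 mm thick, top face at z = 422 mm, on four round legs, each 38 mm in diameter. The legs rest on z = 0, each leg's axis is inset half a diameter from the nearest pair of seat edges (so the leg's bounding box is flush with the corner).

C is a rectangular door frame: two vertical jambs of 80×123 mm section, 1986 mm tall, with a clear opening 813 mm wide between their inner faces. A header 60 mm tall and 123 mm deep lies on top of the jambs and spans the full outside width.

Two stools sit around the table at the −x, +x sides. The door frame is on top of the table, centred.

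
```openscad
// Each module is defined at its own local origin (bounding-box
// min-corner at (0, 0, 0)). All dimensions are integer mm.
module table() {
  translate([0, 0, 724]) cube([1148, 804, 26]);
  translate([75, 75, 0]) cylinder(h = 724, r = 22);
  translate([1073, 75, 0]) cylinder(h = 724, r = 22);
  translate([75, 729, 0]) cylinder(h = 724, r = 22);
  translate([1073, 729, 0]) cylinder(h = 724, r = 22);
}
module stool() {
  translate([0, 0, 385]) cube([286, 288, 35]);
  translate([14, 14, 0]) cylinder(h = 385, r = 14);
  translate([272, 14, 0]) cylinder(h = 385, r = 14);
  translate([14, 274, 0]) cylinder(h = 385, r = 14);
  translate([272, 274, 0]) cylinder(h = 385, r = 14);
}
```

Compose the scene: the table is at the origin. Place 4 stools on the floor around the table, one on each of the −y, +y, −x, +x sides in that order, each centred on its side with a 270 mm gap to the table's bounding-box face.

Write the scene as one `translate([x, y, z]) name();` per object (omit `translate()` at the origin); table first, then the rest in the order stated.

table();
translate([431, -558, 0]) stool();
translate([431, 1074, 0]) stool();
translate([-556, 258, 0]) stool();
translate([1418, 258, 0]) stool();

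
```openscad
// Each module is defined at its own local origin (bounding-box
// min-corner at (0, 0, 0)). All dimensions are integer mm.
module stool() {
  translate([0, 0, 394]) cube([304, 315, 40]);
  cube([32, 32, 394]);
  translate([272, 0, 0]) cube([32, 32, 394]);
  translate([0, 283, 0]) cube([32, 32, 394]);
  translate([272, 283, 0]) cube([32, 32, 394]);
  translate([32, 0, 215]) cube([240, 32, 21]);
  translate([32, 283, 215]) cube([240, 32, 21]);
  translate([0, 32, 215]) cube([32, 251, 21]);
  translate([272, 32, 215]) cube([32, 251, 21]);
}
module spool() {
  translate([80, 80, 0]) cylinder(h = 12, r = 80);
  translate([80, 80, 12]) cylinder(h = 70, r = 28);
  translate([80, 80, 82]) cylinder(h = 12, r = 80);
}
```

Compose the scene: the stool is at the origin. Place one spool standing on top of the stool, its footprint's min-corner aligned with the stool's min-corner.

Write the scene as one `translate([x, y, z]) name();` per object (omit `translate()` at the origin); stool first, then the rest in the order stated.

stool();
translate([0, 0, 434]) spool();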